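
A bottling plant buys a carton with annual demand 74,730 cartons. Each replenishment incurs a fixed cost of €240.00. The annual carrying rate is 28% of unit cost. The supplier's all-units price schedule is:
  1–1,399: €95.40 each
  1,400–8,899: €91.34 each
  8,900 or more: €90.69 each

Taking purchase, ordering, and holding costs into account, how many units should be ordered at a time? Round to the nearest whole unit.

Holding cost per unit per year at price C is H = 0.28·C.
For each price level, check whether its EOQ is feasible; otherwise the best quantity at that price is the breakpoint.
EOQ at €95.40 = 1158.8 (feasible in tier 1): TC = 74,730×€95.40 + (74,730/1158.8)×240 + (1158.8/2)×0.28×€95.40 = €7,160,196.32.
EOQ at €91.34 = 1184.3 < 1400, so use break Q=1400: TC = 74,730×€91.34 + (74,730/1400.0)×240 + (1400.0/2)×0.28×€91.34 = €6,856,551.70.
EOQ at €90.69 = 1188.5 < 8900, so use break Q=8900: TC = 74,730×€90.69 + (74,730/8900.0)×240 + (8900.0/2)×0.28×€90.69 = €6,892,278.63.
Lowest total cost is €6,856,551.70 at Q = 1400.0.

Q* ≈ 1,400 cartons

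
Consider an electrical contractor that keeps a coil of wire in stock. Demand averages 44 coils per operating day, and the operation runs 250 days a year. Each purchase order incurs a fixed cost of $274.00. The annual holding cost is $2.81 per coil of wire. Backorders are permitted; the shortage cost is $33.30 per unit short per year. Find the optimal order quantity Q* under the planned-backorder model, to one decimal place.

Annual demand D = 44 × 250 = 11,000.
With planned backorders, Q* = √(2DS/H) · √((H+B)/B).
√(2DS/H) = √(2 × 11,000 × 274 / 2.81) = 1464.649.
√((H+B)/B) = √((2.81+33.3)/33.3) = 1.0413.
Q* ≈ 1525.194.

Q* ≈ 1,525.2 coils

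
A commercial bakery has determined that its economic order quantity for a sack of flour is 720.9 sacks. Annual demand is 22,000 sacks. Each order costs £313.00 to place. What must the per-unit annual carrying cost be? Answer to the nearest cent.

Squaring Q* = √(2DS/H) gives Q*² = 2DS/H.
From Q* = √(2DS/H): H = 2DS / Q*² = 2 × 22,000 × 313 / 720.9² = 26.5001.

H ≈ £26.50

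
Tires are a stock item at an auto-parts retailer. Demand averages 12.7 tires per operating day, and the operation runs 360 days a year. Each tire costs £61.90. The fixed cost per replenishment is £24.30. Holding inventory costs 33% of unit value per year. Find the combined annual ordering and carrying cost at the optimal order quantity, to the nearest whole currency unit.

TC* ≈ £2,130

Annual demand D = 12.7 × 360 = 4,572.
Holding cost H = 0.33 × £61.90 = £20.4270 per unit per year.
The optimal lot size = √(2DS/H) = √(2 × 4,572 × 24.3 / 20.427) ≈ 104.30.
At the optimum the two cost components are equal, so total cost = 2·(Q*/2)H = Q*·H.
Minimum total = √(2DSH) = √(2 × 4,572 × 24.3 × 20.427) ≈ 2130.461.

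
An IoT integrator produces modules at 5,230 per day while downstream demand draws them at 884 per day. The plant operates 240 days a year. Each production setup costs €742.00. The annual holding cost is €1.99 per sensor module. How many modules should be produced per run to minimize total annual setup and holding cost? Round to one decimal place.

Annual demand D = 884 × 240 = 212,160.
Production build-up factor (1 − d/p) = 1 − 884/5,230 = 0.8310.
Q* = √(2DS / (H(1 − d/p))) = √(2 × 212,160 × 742 / (1.99 × 0.8310)).
= √(314,845,440 / 1.6536) ≈ 13798.382.

Q* ≈ 13,798.4 modules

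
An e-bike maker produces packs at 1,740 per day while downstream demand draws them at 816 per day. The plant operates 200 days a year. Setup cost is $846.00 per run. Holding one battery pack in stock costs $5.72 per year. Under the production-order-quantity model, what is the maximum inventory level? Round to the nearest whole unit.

Annual demand D = 816 × 200 = 163,200.
Production build-up factor (1 − d/p) = 1 − 816/1,740 = 0.5310.
Q* = √(2DS / (H(1 − d/p))) = √(2 × 163,200 × 846 / (5.72 × 0.5310)).
= √(276,134,400 / 3.0375) ≈ 9534.565.
Maximum inventory = Q*(1 − d/p) = 9534.565 × 0.5310 ≈ 5063.183.

I_max ≈ 5,063 packs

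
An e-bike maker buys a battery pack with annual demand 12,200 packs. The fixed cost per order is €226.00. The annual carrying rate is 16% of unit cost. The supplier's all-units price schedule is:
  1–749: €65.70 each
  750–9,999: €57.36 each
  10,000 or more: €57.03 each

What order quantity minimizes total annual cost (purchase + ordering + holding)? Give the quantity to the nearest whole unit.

Q* ≈ 775 packs

Holding cost per unit per year at price C is H = 0.16·C.
Evaluate total cost at each tier's feasible EOQ or, if the EOQ is below the tier, at the tier's minimum quantity.
EOQ at €65.70 = 724.3 (feasible in tier 1): TC = 12,200×€65.70 + (12,200/724.3)×226 + (724.3/2)×0.16×€65.70 = €809,153.63.
EOQ at €57.36 = 775.1 (feasible in tier 2): TC = 12,200×€57.36 + (12,200/775.1)×226 + (775.1/2)×0.16×€57.36 = €706,906.00.
EOQ at €57.03 = 777.4 < 10000, so use break Q=10000: TC = 12,200×€57.03 + (12,200/10000.0)×226 + (10000.0/2)×0.16×€57.03 = €741,665.72.
Lowest total cost is €706,906.00 at Q = 775.1.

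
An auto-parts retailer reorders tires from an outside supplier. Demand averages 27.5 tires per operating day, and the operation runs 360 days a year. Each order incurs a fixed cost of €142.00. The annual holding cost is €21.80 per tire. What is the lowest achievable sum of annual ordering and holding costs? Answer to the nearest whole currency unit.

TC* ≈ €7,829

Annual demand D = 27.5 × 360 = 9,900.
EOQ = √(2DS/H) = √(2 × 9,900 × 142 / 21.8) ≈ 359.13.
At Q*, ordering cost (D/Q*)S equals holding cost (Q*/2)H, each = √(DSH/2).
Minimum total = √(2DSH) = √(2 × 9,900 × 142 × 21.8) ≈ 7828.977.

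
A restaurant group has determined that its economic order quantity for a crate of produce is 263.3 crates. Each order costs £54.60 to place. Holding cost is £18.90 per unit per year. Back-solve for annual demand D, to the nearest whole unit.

D ≈ 11,999 crates per year

Squaring Q* = √(2DS/H) gives Q*² = 2DS/H.
From Q* = √(2DS/H): D = Q*²H / (2S) = 263.3² × 18.9 / (2 × 54.6) = 11998.885.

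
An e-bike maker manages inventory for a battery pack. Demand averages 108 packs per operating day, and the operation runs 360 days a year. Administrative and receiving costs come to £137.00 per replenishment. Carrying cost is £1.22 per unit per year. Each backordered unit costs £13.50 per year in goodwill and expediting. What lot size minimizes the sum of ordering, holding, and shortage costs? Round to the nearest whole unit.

Q* ≈ 3,086 packs

Annual demand D = 108 × 360 = 38,880.
With planned backorders, Q* = √(2DS/H) · √((H+B)/B).
√(2DS/H) = √(2 × 38,880 × 137 / 1.22) = 2955.007.
√((H+B)/B) = √((1.22+13.5)/13.5) = 1.0442.
Q* ≈ 3085.642.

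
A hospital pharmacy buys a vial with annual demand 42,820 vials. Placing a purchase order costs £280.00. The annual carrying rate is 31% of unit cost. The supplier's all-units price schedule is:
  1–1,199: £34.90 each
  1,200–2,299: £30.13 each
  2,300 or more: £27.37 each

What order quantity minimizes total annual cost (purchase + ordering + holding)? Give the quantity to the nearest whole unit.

Q* ≈ 2,300 vials

Holding cost per unit per year at price C is H = 0.31·C.
Evaluate total cost at each tier's feasible EOQ or, if the EOQ is below the tier, at the tier's minimum quantity.
Tier 1 (£34.90): EOQ = 1488.8 exceeds tier's upper bound 1199, so this tier is dominated.
EOQ at £30.13 = 1602.3 (feasible in tier 2): TC = 42,820×£30.13 + (42,820/1602.3)×280 + (1602.3/2)×0.31×£30.13 = £1,305,132.32.
EOQ at £27.37 = 1681.1 < 2300, so use break Q=2300: TC = 42,820×£27.37 + (42,820/2300.0)×280 + (2300.0/2)×0.31×£27.37 = £1,186,953.67.
Lowest total cost is £1,186,953.67 at Q = 2300.0.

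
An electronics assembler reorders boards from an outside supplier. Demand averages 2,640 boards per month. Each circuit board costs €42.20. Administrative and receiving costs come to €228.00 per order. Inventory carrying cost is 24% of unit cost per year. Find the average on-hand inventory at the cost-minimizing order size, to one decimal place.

Average inventory ≈ 597.1 boards

Annual demand D = 2,640 × 12 = 31,680.
Holding cost H = 0.24 × €42.20 = €10.1280 per unit per year.
The optimal lot size = √(2DS/H) = √(2 × 31,680 × 228 / 10.128) ≈ 1194.30.
Average inventory = Q*/2 ≈ 1194.30 / 2 = 597.150.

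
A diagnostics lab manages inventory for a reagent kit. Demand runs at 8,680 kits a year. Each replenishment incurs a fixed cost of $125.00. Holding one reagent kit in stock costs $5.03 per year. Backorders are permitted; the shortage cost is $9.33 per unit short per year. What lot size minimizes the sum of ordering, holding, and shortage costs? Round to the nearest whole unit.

Q* ≈ 815 kits

With planned backorders, Q* = √(2DS/H) · √((H+B)/B).
√(2DS/H) = √(2 × 8,680 × 125 / 5.03) = 656.819.
√((H+B)/B) = √((5.03+9.33)/9.33) = 1.2406.
Q* ≈ 814.859.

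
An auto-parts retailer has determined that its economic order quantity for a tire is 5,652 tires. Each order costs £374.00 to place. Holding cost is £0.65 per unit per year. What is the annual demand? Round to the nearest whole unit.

D ≈ 27,760 tires per year

Invert the EOQ relation Q*² = 2DS/H.
From Q* = √(2DS/H): D = Q*²H / (2S) = 5,652² × 0.65 / (2 × 374) = 27759.783.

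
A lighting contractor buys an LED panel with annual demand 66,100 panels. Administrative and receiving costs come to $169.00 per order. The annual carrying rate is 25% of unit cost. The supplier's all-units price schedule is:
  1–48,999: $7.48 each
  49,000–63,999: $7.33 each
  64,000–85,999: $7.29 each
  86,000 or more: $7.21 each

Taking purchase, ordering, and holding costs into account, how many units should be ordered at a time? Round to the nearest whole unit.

Holding cost per unit per year at price C is H = 0.25·C.
Evaluate total cost at each tier's feasible EOQ or, if the EOQ is below the tier, at the tier's minimum quantity.
EOQ at $7.48 = 3456.5 (feasible in tier 1): TC = 66,100×$7.48 + (66,100/3456.5)×169 + (3456.5/2)×0.25×$7.48 = $500,891.68.
EOQ at $7.33 = 3491.7 < 49000, so use break Q=49000: TC = 66,100×$7.33 + (66,100/49000.0)×169 + (49000.0/2)×0.25×$7.33 = $529,637.23.
EOQ at $7.29 = 3501.3 < 64000, so use break Q=64000: TC = 66,100×$7.29 + (66,100/64000.0)×169 + (64000.0/2)×0.25×$7.29 = $540,363.55.
EOQ at $7.21 = 3520.6 < 86000, so use break Q=86000: TC = 66,100×$7.21 + (66,100/86000.0)×169 + (86000.0/2)×0.25×$7.21 = $554,218.39.
Lowest total cost is $500,891.68 at Q = 3456.5.

Q* ≈ 3,457 panels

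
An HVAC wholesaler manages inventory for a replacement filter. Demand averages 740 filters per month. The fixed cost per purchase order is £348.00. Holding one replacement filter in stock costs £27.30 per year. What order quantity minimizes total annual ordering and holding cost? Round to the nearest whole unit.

Q* ≈ 476 filters

Annual demand D = 740 × 12 = 8,880.
EOQ = √(2DS / H) = √(2 × 8,880 × 348 / 27.3).
= √(6,180,480 / 27.3) = √226,391.2088 ≈ 475.806.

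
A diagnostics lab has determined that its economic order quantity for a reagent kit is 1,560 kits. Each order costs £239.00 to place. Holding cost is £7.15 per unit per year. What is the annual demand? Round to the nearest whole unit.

Invert the EOQ relation Q*² = 2DS/H.
From Q* = √(2DS/H): D = Q*²H / (2S) = 1,560² × 7.15 / (2 × 239) = 36402.176.

D ≈ 36,402 kits per year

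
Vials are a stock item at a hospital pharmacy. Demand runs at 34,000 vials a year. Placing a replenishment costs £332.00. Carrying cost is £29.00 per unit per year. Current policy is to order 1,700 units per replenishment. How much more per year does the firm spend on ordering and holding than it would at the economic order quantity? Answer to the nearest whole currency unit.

Extra cost ≈ £5,703 per year

EOQ = √(2DS/H) = √(2 × 34,000 × 332 / 29) ≈ 882.32.
Cost at Q* = (D/Q*)S + (Q*/2)H = √(2DSH) ≈ £25,587.18.
Cost at Q = 1,700: (34,000/1,700)×332 + (1,700/2)×29 = £6,640.00 + £24,650.00 = £31,290.00.
Excess = £31,290.00 − £25,587.18 = £5,702.82.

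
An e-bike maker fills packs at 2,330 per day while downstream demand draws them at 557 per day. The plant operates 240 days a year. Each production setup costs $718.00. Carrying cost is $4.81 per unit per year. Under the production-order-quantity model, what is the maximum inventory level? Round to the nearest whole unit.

Annual demand D = 557 × 240 = 133,680.
Production build-up factor (1 − d/p) = 1 − 557/2,330 = 0.7609.
Q* = √(2DS / (H(1 − d/p))) = √(2 × 133,680 × 718 / (4.81 × 0.7609)).
= √(191,964,480 / 3.6601) ≈ 7242.050.
Maximum inventory = Q*(1 − d/p) = 7242.050 × 0.7609 ≈ 5510.796.

I_max ≈ 5,511 packs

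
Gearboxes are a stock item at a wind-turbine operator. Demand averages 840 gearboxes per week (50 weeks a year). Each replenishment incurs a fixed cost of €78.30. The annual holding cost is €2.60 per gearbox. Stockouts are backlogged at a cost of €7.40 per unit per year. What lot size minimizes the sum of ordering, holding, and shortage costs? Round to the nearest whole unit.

Annual demand D = 840 × 50 = 42,000.
With planned backorders, Q* = √(2DS/H) · √((H+B)/B).
√(2DS/H) = √(2 × 42,000 × 78.3 / 2.6) = 1590.501.
√((H+B)/B) = √((2.6+7.4)/7.4) = 1.1625.
Q* ≈ 1848.919.

Q* ≈ 1,849 gearboxes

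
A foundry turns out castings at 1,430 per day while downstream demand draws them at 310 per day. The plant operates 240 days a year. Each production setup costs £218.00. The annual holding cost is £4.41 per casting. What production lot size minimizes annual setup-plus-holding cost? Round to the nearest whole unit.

Q* ≈ 3,065 castings

Annual demand D = 310 × 240 = 74,400.
Production build-up factor (1 − d/p) = 1 − 310/1,430 = 0.7832.
Q* = √(2DS / (H(1 − d/p))) = √(2 × 74,400 × 218 / (4.41 × 0.7832)).
= √(32,438,400 / 3.454) ≈ 3064.569.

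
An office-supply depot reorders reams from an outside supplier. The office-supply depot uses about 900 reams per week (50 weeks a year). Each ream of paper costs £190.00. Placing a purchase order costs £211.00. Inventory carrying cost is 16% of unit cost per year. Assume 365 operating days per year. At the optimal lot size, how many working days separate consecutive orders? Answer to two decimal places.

Annual demand D = 900 × 50 = 45,000.
Holding cost H = 0.16 × £190.00 = £30.4000 per unit per year.
EOQ = √(2DS/H) = √(2 × 45,000 × 211 / 30.4) ≈ 790.36.
Cycle time = Q*/D × 365 = 790.36 / 45,000 × 365 ≈ 6.411 days.

T ≈ 6.41 days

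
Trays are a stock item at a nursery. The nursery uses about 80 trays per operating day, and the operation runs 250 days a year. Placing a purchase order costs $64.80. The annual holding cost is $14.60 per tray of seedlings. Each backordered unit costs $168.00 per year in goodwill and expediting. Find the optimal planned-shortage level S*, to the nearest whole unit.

Annual demand D = 80 × 250 = 20,000.
With planned backorders, Q* = √(2DS/H) · √((H+B)/B).
√(2DS/H) = √(2 × 20,000 × 64.8 / 14.6) = 421.348.
√((H+B)/B) = √((14.6+168)/168) = 1.0425.
Q* ≈ 439.275.
S* = Q* · H/(H+B) = 439.275 × 14.6/182.6 ≈ 35.123.

S* ≈ 35 trays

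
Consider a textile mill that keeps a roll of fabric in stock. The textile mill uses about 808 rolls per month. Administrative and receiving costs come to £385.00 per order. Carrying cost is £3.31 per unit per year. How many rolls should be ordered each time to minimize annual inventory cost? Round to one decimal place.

Q* ≈ 1,501.9 rolls

Annual demand D = 808 × 12 = 9,696.
EOQ = √(2DS / H) = √(2 × 9,696 × 385 / 3.31).
= √(7,465,920 / 3.31) = √2,255,564.9547 ≈ 1501.854.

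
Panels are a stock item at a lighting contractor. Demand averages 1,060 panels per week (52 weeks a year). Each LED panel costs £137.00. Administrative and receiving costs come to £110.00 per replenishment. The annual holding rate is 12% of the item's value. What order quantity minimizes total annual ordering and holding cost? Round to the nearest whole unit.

Annual demand D = 1,060 × 52 = 55,120.
Holding cost H = 0.12 × £137.00 = £16.4400 per unit per year.
EOQ = √(2DS / H) = √(2 × 55,120 × 110 / 16.44).
= √(12,126,400 / 16.44) = √737,615.5718 ≈ 858.845.

Q* ≈ 859 panels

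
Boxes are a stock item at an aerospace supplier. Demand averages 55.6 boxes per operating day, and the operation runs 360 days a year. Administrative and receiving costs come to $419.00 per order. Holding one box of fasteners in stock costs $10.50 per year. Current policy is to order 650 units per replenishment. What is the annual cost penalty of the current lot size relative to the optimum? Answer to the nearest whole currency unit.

Annual demand D = 55.6 × 360 = 20,016.
EOQ = √(2DS/H) = √(2 × 20,016 × 419 / 10.5) ≈ 1263.91.
Cost at Q* = (D/Q*)S + (Q*/2)H = √(2DSH) ≈ $13,271.05.
Cost at Q = 650: (20,016/650)×419 + (650/2)×10.5 = $12,902.62 + $3,412.50 = $16,315.12.
Excess = $16,315.12 − $13,271.05 = $3,044.07.

Extra cost ≈ $3,044 per year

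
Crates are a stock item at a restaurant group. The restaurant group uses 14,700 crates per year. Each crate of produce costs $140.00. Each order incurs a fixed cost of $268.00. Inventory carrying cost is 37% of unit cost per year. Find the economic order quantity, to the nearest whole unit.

Q* ≈ 390 crates

Holding cost H = 0.37 × $140.00 = $51.8000 per unit per year.
EOQ = √(2DS / H) = √(2 × 14,700 × 268 / 51.8).
= √(7,879,200 / 51.8) = √152,108.1081 ≈ 390.010.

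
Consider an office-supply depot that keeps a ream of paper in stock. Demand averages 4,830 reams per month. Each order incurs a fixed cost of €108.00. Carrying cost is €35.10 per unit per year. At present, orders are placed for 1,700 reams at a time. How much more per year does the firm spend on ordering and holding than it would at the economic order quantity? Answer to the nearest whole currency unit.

Annual demand D = 4,830 × 12 = 57,960.
EOQ = √(2DS/H) = √(2 × 57,960 × 108 / 35.1) ≈ 597.22.
Cost at Q* = (D/Q*)S + (Q*/2)H = √(2DSH) ≈ €20,962.57.
Cost at Q = 1,700: (57,960/1,700)×108 + (1,700/2)×35.1 = €3,682.16 + €29,835.00 = €33,517.16.
Excess = €33,517.16 − €20,962.57 = €12,554.59.

Extra cost ≈ €12,555 per year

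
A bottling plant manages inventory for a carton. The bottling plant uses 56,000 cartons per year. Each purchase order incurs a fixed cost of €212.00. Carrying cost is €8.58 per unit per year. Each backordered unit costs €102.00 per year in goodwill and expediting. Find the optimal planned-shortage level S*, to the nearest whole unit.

With planned backorders, Q* = √(2DS/H) · √((H+B)/B).
√(2DS/H) = √(2 × 56,000 × 212 / 8.58) = 1663.540.
√((H+B)/B) = √((8.58+102)/102) = 1.0412.
Q* ≈ 1732.094.
S* = Q* · H/(H+B) = 1732.094 × 8.58/110.58 ≈ 134.395.

S* ≈ 134 cartons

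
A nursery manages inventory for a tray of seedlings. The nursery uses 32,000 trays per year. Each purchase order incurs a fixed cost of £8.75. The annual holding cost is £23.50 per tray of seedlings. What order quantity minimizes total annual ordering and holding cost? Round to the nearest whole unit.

EOQ = √(2DS / H) = √(2 × 32,000 × 8.75 / 23.5).
= √(560,000 / 23.5) = √23,829.7872 ≈ 154.369.

Q* ≈ 154 trays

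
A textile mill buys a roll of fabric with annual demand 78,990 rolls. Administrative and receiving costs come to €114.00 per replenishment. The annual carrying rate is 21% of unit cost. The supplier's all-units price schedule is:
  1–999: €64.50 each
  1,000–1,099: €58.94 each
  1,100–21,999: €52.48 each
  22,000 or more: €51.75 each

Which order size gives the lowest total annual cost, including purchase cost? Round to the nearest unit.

Holding cost per unit per year at price C is H = 0.21·C.
Evaluate total cost at each tier's feasible EOQ or, if the EOQ is below the tier, at the tier's minimum quantity.
Tier 1 (€64.50): EOQ = 1153.1 exceeds tier's upper bound 999, so this tier is dominated.
Tier 2 (€58.94): EOQ = 1206.3 exceeds tier's upper bound 1099, so this tier is dominated.
EOQ at €52.48 = 1278.3 (feasible in tier 3): TC = 78,990×€52.48 + (78,990/1278.3)×114 + (1278.3/2)×0.21×€52.48 = €4,159,483.55.
EOQ at €51.75 = 1287.3 < 22000, so use break Q=22000: TC = 78,990×€51.75 + (78,990/22000.0)×114 + (22000.0/2)×0.21×€51.75 = €4,207,684.31.
Lowest total cost is €4,159,483.55 at Q = 1278.3.

Q* ≈ 1,278 rolls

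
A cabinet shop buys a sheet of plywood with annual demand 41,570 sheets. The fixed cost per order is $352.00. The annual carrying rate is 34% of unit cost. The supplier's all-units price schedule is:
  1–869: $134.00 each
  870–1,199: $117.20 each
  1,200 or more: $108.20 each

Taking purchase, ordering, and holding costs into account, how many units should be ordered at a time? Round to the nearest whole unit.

Q* ≈ 1,200 sheets

Holding cost per unit per year at price C is H = 0.34·C.
Evaluate total cost at each tier's feasible EOQ or, if the EOQ is below the tier, at the tier's minimum quantity.
EOQ at $134.00 = 801.5 (feasible in tier 1): TC = 41,570×$134.00 + (41,570/801.5)×352 + (801.5/2)×0.34×$134.00 = $5,606,894.74.
EOQ at $117.20 = 857.0 < 870, so use break Q=870: TC = 41,570×$117.20 + (41,570/870.0)×352 + (870.0/2)×0.34×$117.20 = $4,906,157.01.
EOQ at $108.20 = 891.9 < 1200, so use break Q=1200: TC = 41,570×$108.20 + (41,570/1200.0)×352 + (1200.0/2)×0.34×$108.20 = $4,532,140.67.
Lowest total cost is $4,532,140.67 at Q = 1200.0.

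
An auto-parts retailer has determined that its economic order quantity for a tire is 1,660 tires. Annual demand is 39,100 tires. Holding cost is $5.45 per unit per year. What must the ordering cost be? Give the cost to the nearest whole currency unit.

S ≈ $192

Squaring Q* = √(2DS/H) gives Q*² = 2DS/H.
From Q* = √(2DS/H): S = Q*²H / (2D) = 1,660² × 5.45 / (2 × 39,100) = 192.0463.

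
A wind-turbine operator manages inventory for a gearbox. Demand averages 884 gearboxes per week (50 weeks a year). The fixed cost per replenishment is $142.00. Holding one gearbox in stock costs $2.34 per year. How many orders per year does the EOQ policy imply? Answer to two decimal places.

Annual demand D = 884 × 50 = 44,200.
The optimal lot size = √(2DS/H) = √(2 × 44,200 × 142 / 2.34) ≈ 2316.13.
Orders per year = D / Q* = 44,200 / 2316.13 ≈ 19.084.

N ≈ 19.08 orders per year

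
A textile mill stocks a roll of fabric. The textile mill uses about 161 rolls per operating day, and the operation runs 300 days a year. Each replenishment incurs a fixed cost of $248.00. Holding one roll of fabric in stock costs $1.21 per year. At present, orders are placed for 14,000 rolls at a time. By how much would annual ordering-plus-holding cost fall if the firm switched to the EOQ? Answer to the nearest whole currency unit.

Annual demand D = 161 × 300 = 48,300.
EOQ = √(2DS/H) = √(2 × 48,300 × 248 / 1.21) ≈ 4449.61.
Cost at Q* = (D/Q*)S + (Q*/2)H = √(2DSH) ≈ $5,384.03.
Cost at Q = 14,000: (48,300/14,000)×248 + (14,000/2)×1.21 = $855.60 + $8,470.00 = $9,325.60.
Excess = $9,325.60 − $5,384.03 = $3,941.57.

Extra cost ≈ $3,942 per year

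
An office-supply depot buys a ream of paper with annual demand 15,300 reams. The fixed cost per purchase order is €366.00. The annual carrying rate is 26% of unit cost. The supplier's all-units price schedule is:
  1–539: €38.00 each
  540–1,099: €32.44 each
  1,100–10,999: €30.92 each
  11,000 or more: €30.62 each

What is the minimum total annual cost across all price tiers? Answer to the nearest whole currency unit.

TC* ≈ €482,565

Holding cost per unit per year at price C is H = 0.26·C.
For each price level, check whether its EOQ is feasible; otherwise the best quantity at that price is the breakpoint.
Tier 1 (€38.00): EOQ = 1064.7 exceeds tier's upper bound 539, so this tier is dominated.
Tier 2 (€32.44): EOQ = 1152.3 exceeds tier's upper bound 1099, so this tier is dominated.
EOQ at €30.92 = 1180.3 (feasible in tier 3): TC = 15,300×€30.92 + (15,300/1180.3)×366 + (1180.3/2)×0.26×€30.92 = €482,564.72.
EOQ at €30.62 = 1186.1 < 11000, so use break Q=11000: TC = 15,300×€30.62 + (15,300/11000.0)×366 + (11000.0/2)×0.26×€30.62 = €512,781.67.
Lowest total cost among the candidates is at Q = 1180.3.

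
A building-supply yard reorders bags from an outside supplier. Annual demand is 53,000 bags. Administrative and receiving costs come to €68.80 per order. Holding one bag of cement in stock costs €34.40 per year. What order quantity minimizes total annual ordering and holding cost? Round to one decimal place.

Q* ≈ 460.4 bags

EOQ = √(2DS / H) = √(2 × 53,000 × 68.8 / 34.4).
= √(7,292,800 / 34.4) = √212,000 ≈ 460.435.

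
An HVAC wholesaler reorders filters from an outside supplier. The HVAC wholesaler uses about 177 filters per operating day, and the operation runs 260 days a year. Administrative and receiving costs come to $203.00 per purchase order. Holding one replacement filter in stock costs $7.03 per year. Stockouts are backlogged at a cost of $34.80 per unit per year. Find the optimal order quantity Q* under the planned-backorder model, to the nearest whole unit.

Q* ≈ 1,787 filters

Annual demand D = 177 × 260 = 46,020.
With planned backorders, Q* = √(2DS/H) · √((H+B)/B).
√(2DS/H) = √(2 × 46,020 × 203 / 7.03) = 1630.267.
√((H+B)/B) = √((7.03+34.8)/34.8) = 1.0964.
Q* ≈ 1787.364.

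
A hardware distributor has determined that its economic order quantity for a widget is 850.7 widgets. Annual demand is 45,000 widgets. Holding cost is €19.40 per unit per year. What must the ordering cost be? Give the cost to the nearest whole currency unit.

Invert the EOQ relation Q*² = 2DS/H.
From Q* = √(2DS/H): S = Q*²H / (2D) = 850.7² × 19.4 / (2 × 45,000) = 155.9955.

S ≈ €156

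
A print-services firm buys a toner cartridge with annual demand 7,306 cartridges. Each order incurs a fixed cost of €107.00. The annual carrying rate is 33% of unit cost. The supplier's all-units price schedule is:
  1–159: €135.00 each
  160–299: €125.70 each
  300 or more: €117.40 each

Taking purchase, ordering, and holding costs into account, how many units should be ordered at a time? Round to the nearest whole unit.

Holding cost per unit per year at price C is H = 0.33·C.
For each price level, check whether its EOQ is feasible; otherwise the best quantity at that price is the breakpoint.
Tier 1 (€135.00): EOQ = 187.3 exceeds tier's upper bound 159, so this tier is dominated.
EOQ at €125.70 = 194.1 (feasible in tier 2): TC = 7,306×€125.70 + (7,306/194.1)×107 + (194.1/2)×0.33×€125.70 = €926,417.45.
EOQ at €117.40 = 200.9 < 300, so use break Q=300: TC = 7,306×€117.40 + (7,306/300.0)×107 + (300.0/2)×0.33×€117.40 = €866,141.51.
Lowest total cost is €866,141.51 at Q = 300.0.

Q* ≈ 300 cartridges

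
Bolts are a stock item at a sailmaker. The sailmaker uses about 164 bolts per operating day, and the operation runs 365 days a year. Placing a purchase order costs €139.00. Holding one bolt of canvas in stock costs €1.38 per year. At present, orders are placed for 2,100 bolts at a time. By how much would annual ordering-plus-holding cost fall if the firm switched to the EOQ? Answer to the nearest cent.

Extra cost ≈ €619.01 per year

Annual demand D = 164 × 365 = 59,860.
EOQ = √(2DS/H) = √(2 × 59,860 × 139 / 1.38) ≈ 3472.57.
Cost at Q* = (D/Q*)S + (Q*/2)H = √(2DSH) ≈ €4,792.15.
Cost at Q = 2,100: (59,860/2,100)×139 + (2,100/2)×1.38 = €3,962.16 + €1,449.00 = €5,411.16.
Excess = €5,411.16 − €4,792.15 = €619.01.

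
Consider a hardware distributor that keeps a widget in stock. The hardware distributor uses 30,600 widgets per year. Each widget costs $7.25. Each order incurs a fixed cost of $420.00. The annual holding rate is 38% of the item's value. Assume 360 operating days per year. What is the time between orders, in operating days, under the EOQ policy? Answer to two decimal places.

Holding cost H = 0.38 × $7.25 = $2.7550 per unit per year.
The optimal lot size = √(2DS/H) = √(2 × 30,600 × 420 / 2.755) ≈ 3054.50.
Cycle time = Q*/D × 360 = 3054.50 / 30,600 × 360 ≈ 35.935 days.

T ≈ 35.94 days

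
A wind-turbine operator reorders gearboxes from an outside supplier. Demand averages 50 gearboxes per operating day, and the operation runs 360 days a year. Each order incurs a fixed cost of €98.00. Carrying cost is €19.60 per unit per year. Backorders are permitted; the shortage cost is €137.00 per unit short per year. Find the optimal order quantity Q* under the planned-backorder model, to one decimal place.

Annual demand D = 50 × 360 = 18,000.
With planned backorders, Q* = √(2DS/H) · √((H+B)/B).
√(2DS/H) = √(2 × 18,000 × 98 / 19.6) = 424.264.
√((H+B)/B) = √((19.6+137)/137) = 1.0691.
Q* ≈ 453.599.

Q* ≈ 453.6 gearboxes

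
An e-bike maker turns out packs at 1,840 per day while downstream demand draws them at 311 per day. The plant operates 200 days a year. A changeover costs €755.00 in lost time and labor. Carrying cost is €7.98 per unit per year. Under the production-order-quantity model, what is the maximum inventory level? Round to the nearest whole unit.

Annual demand D = 311 × 200 = 62,200.
Production build-up factor (1 − d/p) = 1 − 311/1,840 = 0.8310.
Q* = √(2DS / (H(1 − d/p))) = √(2 × 62,200 × 755 / (7.98 × 0.8310)).
= √(93,922,000 / 6.6312) ≈ 3763.461.
Maximum inventory = Q*(1 − d/p) = 3763.461 × 0.8310 ≈ 3127.354.

I_max ≈ 3,127 packs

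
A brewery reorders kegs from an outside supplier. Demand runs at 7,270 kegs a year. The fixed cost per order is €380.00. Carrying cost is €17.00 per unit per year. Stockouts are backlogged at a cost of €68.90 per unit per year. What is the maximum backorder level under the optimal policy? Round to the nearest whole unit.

S* ≈ 126 kegs

With planned backorders, Q* = √(2DS/H) · √((H+B)/B).
√(2DS/H) = √(2 × 7,270 × 380 / 17) = 570.098.
√((H+B)/B) = √((17+68.9)/68.9) = 1.1166.
Q* ≈ 636.556.
S* = Q* · H/(H+B) = 636.556 × 17/85.9 ≈ 125.977.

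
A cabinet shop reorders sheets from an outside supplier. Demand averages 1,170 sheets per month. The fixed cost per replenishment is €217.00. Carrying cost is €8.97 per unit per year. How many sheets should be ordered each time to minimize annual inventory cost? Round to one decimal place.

Annual demand D = 1,170 × 12 = 14,040.
EOQ = √(2DS / H) = √(2 × 14,040 × 217 / 8.97).
= √(6,093,360 / 8.97) = √679,304.3478 ≈ 824.199.

Q* ≈ 824.2 sheets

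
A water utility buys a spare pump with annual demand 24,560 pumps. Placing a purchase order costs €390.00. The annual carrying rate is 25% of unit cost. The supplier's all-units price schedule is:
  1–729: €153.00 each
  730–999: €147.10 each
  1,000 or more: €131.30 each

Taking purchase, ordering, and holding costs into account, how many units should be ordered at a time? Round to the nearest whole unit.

Q* ≈ 1,000 pumps

Holding cost per unit per year at price C is H = 0.25·C.
For each price level, check whether its EOQ is feasible; otherwise the best quantity at that price is the breakpoint.
EOQ at €153.00 = 707.7 (feasible in tier 1): TC = 24,560×€153.00 + (24,560/707.7)×390 + (707.7/2)×0.25×€153.00 = €3,784,749.31.
EOQ at €147.10 = 721.7 < 730, so use break Q=730: TC = 24,560×€147.10 + (24,560/730.0)×390 + (730.0/2)×0.25×€147.10 = €3,639,319.97.
EOQ at €131.30 = 763.9 < 1000, so use break Q=1000: TC = 24,560×€131.30 + (24,560/1000.0)×390 + (1000.0/2)×0.25×€131.30 = €3,250,718.90.
Lowest total cost is €3,250,718.90 at Q = 1000.0.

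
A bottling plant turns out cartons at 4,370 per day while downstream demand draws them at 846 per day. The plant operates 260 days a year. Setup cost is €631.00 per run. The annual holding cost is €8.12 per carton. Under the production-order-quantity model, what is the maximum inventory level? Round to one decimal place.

Annual demand D = 846 × 260 = 219,960.
Production build-up factor (1 − d/p) = 1 − 846/4,370 = 0.8064.
Q* = √(2DS / (H(1 − d/p))) = √(2 × 219,960 × 631 / (8.12 × 0.8064)).
= √(277,589,520 / 6.548) ≈ 6510.979.
Maximum inventory = Q*(1 − d/p) = 6510.979 × 0.8064 ≈ 5250.501.

I_max ≈ 5,250.5 cartons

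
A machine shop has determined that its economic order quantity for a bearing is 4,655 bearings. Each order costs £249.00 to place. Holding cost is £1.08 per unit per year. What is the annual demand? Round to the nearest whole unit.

D ≈ 46,993 bearings per year

The basic EOQ model gives Q* = √(2DS/H); rearrange for the unknown.
From Q* = √(2DS/H): D = Q*²H / (2S) = 4,655² × 1.08 / (2 × 249) = 46993.066.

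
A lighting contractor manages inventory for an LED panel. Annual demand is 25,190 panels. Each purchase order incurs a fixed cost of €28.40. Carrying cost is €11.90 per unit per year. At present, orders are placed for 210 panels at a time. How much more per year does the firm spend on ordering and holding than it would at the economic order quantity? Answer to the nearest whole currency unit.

Extra cost ≈ €530 per year

EOQ = √(2DS/H) = √(2 × 25,190 × 28.4 / 11.9) ≈ 346.75.
Cost at Q* = (D/Q*)S + (Q*/2)H = √(2DSH) ≈ €4,126.31.
Cost at Q = 210: (25,190/210)×28.4 + (210/2)×11.9 = €3,406.65 + €1,249.50 = €4,656.15.
Excess = €4,656.15 − €4,126.31 = €529.84.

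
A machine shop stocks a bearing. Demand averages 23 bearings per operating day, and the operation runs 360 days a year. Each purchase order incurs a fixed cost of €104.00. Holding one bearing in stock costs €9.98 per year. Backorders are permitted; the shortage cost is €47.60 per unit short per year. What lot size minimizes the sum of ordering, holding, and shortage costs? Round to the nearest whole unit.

Q* ≈ 457 bearings

Annual demand D = 23 × 360 = 8,280.
With planned backorders, Q* = √(2DS/H) · √((H+B)/B).
√(2DS/H) = √(2 × 8,280 × 104 / 9.98) = 415.414.
√((H+B)/B) = √((9.98+47.6)/47.6) = 1.0998.
Q* ≈ 456.892.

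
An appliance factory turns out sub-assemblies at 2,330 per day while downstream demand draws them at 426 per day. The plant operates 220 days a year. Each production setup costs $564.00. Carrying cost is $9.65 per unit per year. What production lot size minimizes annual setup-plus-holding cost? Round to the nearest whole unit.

Q* ≈ 3,661 sub-assemblies

Annual demand D = 426 × 220 = 93,720.
Production build-up factor (1 − d/p) = 1 − 426/2,330 = 0.8172.
Q* = √(2DS / (H(1 − d/p))) = √(2 × 93,720 × 564 / (9.65 × 0.8172)).
= √(105,716,160 / 7.8857) ≈ 3661.437.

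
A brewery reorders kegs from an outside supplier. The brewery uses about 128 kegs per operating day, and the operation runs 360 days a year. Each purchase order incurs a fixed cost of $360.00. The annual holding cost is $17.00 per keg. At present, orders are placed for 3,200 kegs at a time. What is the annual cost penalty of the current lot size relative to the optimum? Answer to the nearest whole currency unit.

Annual demand D = 128 × 360 = 46,080.
EOQ = √(2DS/H) = √(2 × 46,080 × 360 / 17) ≈ 1397.01.
Cost at Q* = (D/Q*)S + (Q*/2)H = √(2DSH) ≈ $23,749.09.
Cost at Q = 3,200: (46,080/3,200)×360 + (3,200/2)×17 = $5,184.00 + $27,200.00 = $32,384.00.
Excess = $32,384.00 − $23,749.09 = $8,634.91.

Extra cost ≈ $8,635 per year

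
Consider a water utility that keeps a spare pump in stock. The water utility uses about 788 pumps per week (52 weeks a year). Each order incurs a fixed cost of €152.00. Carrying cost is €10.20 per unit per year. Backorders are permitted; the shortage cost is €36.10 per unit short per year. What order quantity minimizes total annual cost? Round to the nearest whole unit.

Annual demand D = 788 × 52 = 40,976.
With planned backorders, Q* = √(2DS/H) · √((H+B)/B).
√(2DS/H) = √(2 × 40,976 × 152 / 10.2) = 1105.100.
√((H+B)/B) = √((10.2+36.1)/36.1) = 1.1325.
Q* ≈ 1251.522.

Q* ≈ 1,252 pumps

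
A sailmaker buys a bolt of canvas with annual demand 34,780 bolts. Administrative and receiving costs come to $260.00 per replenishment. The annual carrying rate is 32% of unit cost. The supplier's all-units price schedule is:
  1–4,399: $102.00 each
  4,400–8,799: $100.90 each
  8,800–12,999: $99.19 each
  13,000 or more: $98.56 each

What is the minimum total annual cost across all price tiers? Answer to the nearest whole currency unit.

TC* ≈ $3,571,856

Holding cost per unit per year at price C is H = 0.32·C.
Evaluate total cost at each tier's feasible EOQ or, if the EOQ is below the tier, at the tier's minimum quantity.
EOQ at $102.00 = 744.4 (feasible in tier 1): TC = 34,780×$102.00 + (34,780/744.4)×260 + (744.4/2)×0.32×$102.00 = $3,571,856.38.
EOQ at $100.90 = 748.4 < 4400, so use break Q=4400: TC = 34,780×$100.90 + (34,780/4400.0)×260 + (4400.0/2)×0.32×$100.90 = $3,582,390.78.
EOQ at $99.19 = 754.8 < 8800, so use break Q=8800: TC = 34,780×$99.19 + (34,780/8800.0)×260 + (8800.0/2)×0.32×$99.19 = $3,590,515.31.
EOQ at $98.56 = 757.3 < 13000, so use break Q=13000: TC = 34,780×$98.56 + (34,780/13000.0)×260 + (13000.0/2)×0.32×$98.56 = $3,633,617.20.
Lowest total cost among the candidates is at Q = 744.4.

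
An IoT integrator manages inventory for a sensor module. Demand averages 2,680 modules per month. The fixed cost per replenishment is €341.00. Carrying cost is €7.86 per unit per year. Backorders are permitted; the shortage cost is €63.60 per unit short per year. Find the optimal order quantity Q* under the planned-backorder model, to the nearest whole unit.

Annual demand D = 2,680 × 12 = 32,160.
With planned backorders, Q* = √(2DS/H) · √((H+B)/B).
√(2DS/H) = √(2 × 32,160 × 341 / 7.86) = 1670.471.
√((H+B)/B) = √((7.86+63.6)/63.6) = 1.0600.
Q* ≈ 1770.687.

Q* ≈ 1,771 modules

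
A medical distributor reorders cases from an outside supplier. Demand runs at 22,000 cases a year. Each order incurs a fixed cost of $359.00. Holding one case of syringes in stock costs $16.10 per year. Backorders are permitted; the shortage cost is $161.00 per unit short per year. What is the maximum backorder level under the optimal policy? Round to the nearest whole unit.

With planned backorders, Q* = √(2DS/H) · √((H+B)/B).
√(2DS/H) = √(2 × 22,000 × 359 / 16.1) = 990.514.
√((H+B)/B) = √((16.1+161)/161) = 1.0488.
Q* ≈ 1038.860.
S* = Q* · H/(H+B) = 1038.860 × 16.1/177.1 ≈ 94.442.

S* ≈ 94 cases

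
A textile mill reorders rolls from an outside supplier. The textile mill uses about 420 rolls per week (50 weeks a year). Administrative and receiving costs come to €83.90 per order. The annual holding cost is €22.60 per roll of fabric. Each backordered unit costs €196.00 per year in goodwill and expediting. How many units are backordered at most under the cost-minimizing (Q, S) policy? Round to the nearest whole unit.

Annual demand D = 420 × 50 = 21,000.
With planned backorders, Q* = √(2DS/H) · √((H+B)/B).
√(2DS/H) = √(2 × 21,000 × 83.9 / 22.6) = 394.868.
√((H+B)/B) = √((22.6+196)/196) = 1.0561.
Q* ≈ 417.012.
S* = Q* · H/(H+B) = 417.012 × 22.6/218.6 ≈ 43.113.

S* ≈ 43 rolls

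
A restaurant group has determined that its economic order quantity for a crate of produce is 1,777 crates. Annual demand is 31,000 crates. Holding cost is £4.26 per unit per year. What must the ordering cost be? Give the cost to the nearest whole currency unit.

The basic EOQ model gives Q* = √(2DS/H); rearrange for the unknown.
From Q* = √(2DS/H): S = Q*²H / (2D) = 1,777² × 4.26 / (2 × 31,000) = 216.9665.

S ≈ £217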